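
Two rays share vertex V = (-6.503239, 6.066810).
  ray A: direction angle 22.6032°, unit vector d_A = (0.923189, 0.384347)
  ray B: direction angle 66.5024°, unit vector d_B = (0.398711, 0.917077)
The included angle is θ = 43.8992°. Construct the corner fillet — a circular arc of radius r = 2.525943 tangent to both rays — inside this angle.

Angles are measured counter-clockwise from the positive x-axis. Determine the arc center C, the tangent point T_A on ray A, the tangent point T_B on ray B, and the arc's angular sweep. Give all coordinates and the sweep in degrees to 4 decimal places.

bisector direction at 44.5528° = (0.712604,0.701566)
center distance |VC| = r/sin(θ/2) = 2.525943/sin(21.9496°) = 6.757637
C = V + |VC|·bis = (-1.6877,10.8077)
T_A = V + ((C−V)·d_A)·d_A = V + 6.2678·d_A = (-0.7169,8.4758)
T_B = V + ((C−V)·d_B)·d_B = V + 6.2678·d_B = (-4.0042,11.8149)
sweep = 180° − θ = 136.1008°

center=(-1.6877,10.8077) T_A=(-0.7169,8.4758) T_B=(-4.0042,11.8149) sweep=136.1008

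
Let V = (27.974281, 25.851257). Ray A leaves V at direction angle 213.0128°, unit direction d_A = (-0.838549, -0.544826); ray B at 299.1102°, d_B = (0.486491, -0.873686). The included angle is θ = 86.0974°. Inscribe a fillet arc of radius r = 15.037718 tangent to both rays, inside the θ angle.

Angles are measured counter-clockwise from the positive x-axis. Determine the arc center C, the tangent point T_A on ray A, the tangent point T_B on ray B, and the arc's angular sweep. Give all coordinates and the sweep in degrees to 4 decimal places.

center=(22.6678,4.4705) T_A=(14.4749,17.0804) T_B=(35.8061,11.7862) sweep=93.9026

bisector direction at 256.0615° = (-0.240880,-0.970555)
center distance |VC| = r/sin(θ/2) = 15.037718/sin(43.0487°) = 22.029421
C = V + |VC|·bis = (22.6678,4.4705)
T_A = V + ((C−V)·d_A)·d_A = V + 16.0985·d_A = (14.4749,17.0804)
T_B = V + ((C−V)·d_B)·d_B = V + 16.0985·d_B = (35.8061,11.7862)
sweep = 180° − θ = 93.9026°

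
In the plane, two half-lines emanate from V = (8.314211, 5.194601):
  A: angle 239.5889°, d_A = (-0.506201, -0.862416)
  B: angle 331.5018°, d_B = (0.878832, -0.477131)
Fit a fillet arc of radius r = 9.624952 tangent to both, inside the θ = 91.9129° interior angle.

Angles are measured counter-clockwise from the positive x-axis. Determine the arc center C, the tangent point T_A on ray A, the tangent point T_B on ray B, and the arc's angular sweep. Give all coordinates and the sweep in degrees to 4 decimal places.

bisector direction at 285.5453° = (0.268001,-0.963419)
center distance |VC| = r/sin(θ/2) = 9.624952/sin(45.9564°) = 13.390090
C = V + |VC|·bis = (11.9028,-7.7057)
T_A = V + ((C−V)·d_A)·d_A = V + 9.3089·d_A = (3.6021,-2.8335)
T_B = V + ((C−V)·d_B)·d_B = V + 9.3089·d_B = (16.4951,0.7531)
sweep = 180° − θ = 88.0871°

center=(11.9028,-7.7057) T_A=(3.6021,-2.8335) T_B=(16.4951,0.7531) sweep=88.0871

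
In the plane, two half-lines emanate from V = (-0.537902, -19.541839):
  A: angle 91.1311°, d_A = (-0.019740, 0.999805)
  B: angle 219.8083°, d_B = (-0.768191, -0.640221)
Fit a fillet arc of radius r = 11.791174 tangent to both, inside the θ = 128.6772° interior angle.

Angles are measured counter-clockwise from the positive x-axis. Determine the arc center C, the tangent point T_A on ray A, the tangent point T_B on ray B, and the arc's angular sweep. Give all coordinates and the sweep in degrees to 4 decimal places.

bisector direction at 155.4697° = (-0.909742,0.415174)
center distance |VC| = r/sin(θ/2) = 11.791174/sin(64.3386°) = 13.081407
C = V + |VC|·bis = (-12.4386,-14.1108)
T_A = V + ((C−V)·d_A)·d_A = V + 5.6649·d_A = (-0.6497,-13.8780)
T_B = V + ((C−V)·d_B)·d_B = V + 5.6649·d_B = (-4.8896,-23.1686)
sweep = 180° − θ = 51.3228°

center=(-12.4386,-14.1108) T_A=(-0.6497,-13.8780) T_B=(-4.8896,-23.1686) sweep=51.3228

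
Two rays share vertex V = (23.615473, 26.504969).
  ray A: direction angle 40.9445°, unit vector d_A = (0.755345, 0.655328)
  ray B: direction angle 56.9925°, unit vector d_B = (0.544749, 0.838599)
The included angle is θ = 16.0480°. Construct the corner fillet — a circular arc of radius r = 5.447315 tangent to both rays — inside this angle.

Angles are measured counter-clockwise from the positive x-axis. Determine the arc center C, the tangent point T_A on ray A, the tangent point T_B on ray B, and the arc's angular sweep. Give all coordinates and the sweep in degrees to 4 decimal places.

bisector direction at 48.9685° = (0.656474,0.754349)
center distance |VC| = r/sin(θ/2) = 5.447315/sin(8.0240°) = 39.024266
C = V + |VC|·bis = (49.2339,55.9429)
T_A = V + ((C−V)·d_A)·d_A = V + 38.6422·d_A = (52.8037,51.8283)
T_B = V + ((C−V)·d_B)·d_B = V + 38.6422·d_B = (44.6658,58.9103)
sweep = 180° − θ = 163.9520°

center=(49.2339,55.9429) T_A=(52.8037,51.8283) T_B=(44.6658,58.9103) sweep=163.9520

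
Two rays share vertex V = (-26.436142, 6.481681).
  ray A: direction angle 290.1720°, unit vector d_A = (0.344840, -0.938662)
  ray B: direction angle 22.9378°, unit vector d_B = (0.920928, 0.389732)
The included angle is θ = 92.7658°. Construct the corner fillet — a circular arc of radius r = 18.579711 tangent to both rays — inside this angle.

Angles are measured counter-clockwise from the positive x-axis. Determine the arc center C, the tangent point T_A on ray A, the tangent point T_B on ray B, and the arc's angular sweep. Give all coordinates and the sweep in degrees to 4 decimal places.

center=(-2.8911,-3.7292) T_A=(-20.3312,-10.1362) T_B=(-10.1322,13.3814) sweep=87.2342

bisector direction at 336.5549° = (0.917442,-0.397870)
center distance |VC| = r/sin(θ/2) = 18.579711/sin(46.3829°) = 25.663789
C = V + |VC|·bis = (-2.8911,-3.7292)
T_A = V + ((C−V)·d_A)·d_A = V + 17.7038·d_A = (-20.3312,-10.1362)
T_B = V + ((C−V)·d_B)·d_B = V + 17.7038·d_B = (-10.1322,13.3814)
sweep = 180° − θ = 87.2342°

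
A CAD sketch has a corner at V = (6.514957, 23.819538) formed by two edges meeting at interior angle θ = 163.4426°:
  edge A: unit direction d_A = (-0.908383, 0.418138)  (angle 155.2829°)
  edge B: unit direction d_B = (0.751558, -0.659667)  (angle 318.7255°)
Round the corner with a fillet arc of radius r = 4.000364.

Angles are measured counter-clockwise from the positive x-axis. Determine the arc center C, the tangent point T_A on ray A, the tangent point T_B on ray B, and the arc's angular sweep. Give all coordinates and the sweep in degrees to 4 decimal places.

center=(4.3135,20.4291) T_A=(5.9862,24.0629) T_B=(6.9524,23.4356) sweep=16.5574

bisector direction at 237.0042° = (-0.544578,-0.838710)
center distance |VC| = r/sin(θ/2) = 4.000364/sin(81.7213°) = 4.042489
C = V + |VC|·bis = (4.3135,20.4291)
T_A = V + ((C−V)·d_A)·d_A = V + 0.5821·d_A = (5.9862,24.0629)
T_B = V + ((C−V)·d_B)·d_B = V + 0.5821·d_B = (6.9524,23.4356)
sweep = 180° − θ = 16.5574°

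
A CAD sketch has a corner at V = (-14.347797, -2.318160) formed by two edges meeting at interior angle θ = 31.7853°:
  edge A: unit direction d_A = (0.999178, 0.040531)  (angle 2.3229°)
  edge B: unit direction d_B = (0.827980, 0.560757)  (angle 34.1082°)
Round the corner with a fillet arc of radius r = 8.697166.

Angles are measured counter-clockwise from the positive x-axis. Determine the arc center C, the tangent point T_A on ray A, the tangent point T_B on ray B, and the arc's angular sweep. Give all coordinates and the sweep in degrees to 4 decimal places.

center=(15.8211,7.6099) T_A=(16.1736,-1.0801) T_B=(10.9441,14.8110) sweep=148.2147

bisector direction at 18.2155° = (0.949887,0.312593)
center distance |VC| = r/sin(θ/2) = 8.697166/sin(15.8926°) = 31.760510
C = V + |VC|·bis = (15.8211,7.6099)
T_A = V + ((C−V)·d_A)·d_A = V + 30.5465·d_A = (16.1736,-1.0801)
T_B = V + ((C−V)·d_B)·d_B = V + 30.5465·d_B = (10.9441,14.8110)
sweep = 180° − θ = 148.2147°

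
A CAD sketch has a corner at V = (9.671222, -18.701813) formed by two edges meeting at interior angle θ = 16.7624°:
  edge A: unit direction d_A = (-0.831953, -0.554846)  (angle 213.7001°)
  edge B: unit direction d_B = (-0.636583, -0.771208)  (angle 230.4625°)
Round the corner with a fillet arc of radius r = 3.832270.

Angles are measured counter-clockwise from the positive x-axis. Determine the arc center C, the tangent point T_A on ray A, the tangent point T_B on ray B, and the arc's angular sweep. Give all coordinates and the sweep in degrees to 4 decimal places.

bisector direction at 222.0813° = (-0.742195,-0.670184)
center distance |VC| = r/sin(θ/2) = 3.832270/sin(8.3812°) = 26.291929
C = V + |VC|·bis = (-9.8425,-36.3223)
T_A = V + ((C−V)·d_A)·d_A = V + 26.0111·d_A = (-11.9688,-33.1340)
T_B = V + ((C−V)·d_B)·d_B = V + 26.0111·d_B = (-6.8870,-38.7618)
sweep = 180° − θ = 163.2376°

center=(-9.8425,-36.3223) T_A=(-11.9688,-33.1340) T_B=(-6.8870,-38.7618) sweep=163.2376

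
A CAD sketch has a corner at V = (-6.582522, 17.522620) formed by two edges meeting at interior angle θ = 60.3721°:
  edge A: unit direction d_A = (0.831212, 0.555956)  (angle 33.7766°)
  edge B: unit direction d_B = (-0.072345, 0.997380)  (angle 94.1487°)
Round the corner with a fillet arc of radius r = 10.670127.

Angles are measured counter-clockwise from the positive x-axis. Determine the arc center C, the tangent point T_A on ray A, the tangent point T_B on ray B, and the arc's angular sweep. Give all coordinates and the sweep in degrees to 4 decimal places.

bisector direction at 63.9627° = (0.438957,0.898508)
center distance |VC| = r/sin(θ/2) = 10.670127/sin(30.1861°) = 21.221013
C = V + |VC|·bis = (2.7326,36.5899)
T_A = V + ((C−V)·d_A)·d_A = V + 18.3434·d_A = (8.6647,27.7207)
T_B = V + ((C−V)·d_B)·d_B = V + 18.3434·d_B = (-7.9096,35.8179)
sweep = 180° − θ = 119.6279°

center=(2.7326,36.5899) T_A=(8.6647,27.7207) T_B=(-7.9096,35.8179) sweep=119.6279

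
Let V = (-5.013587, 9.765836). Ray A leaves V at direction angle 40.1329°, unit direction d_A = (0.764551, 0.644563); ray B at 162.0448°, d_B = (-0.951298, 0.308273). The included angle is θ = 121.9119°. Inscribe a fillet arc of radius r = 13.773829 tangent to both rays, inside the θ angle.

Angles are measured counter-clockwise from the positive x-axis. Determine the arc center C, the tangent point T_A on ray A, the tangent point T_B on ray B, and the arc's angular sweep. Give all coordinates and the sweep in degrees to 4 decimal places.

center=(-8.0438,25.2268) T_A=(0.8343,14.6960) T_B=(-12.2899,12.1238) sweep=58.0881

bisector direction at 101.0889° = (-0.192331,0.981330)
center distance |VC| = r/sin(θ/2) = 13.773829/sin(60.9560°) = 15.755082
C = V + |VC|·bis = (-8.0438,25.2268)
T_A = V + ((C−V)·d_A)·d_A = V + 7.6488·d_A = (0.8343,14.6960)
T_B = V + ((C−V)·d_B)·d_B = V + 7.6488·d_B = (-12.2899,12.1238)
sweep = 180° − θ = 58.0881°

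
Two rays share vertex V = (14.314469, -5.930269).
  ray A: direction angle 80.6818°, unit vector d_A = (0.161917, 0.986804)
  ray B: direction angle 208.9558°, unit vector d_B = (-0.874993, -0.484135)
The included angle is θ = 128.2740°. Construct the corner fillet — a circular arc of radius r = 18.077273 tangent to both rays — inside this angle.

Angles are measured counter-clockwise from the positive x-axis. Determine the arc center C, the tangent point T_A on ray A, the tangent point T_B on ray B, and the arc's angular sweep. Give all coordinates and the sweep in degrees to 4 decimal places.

bisector direction at 144.8188° = (-0.817334,0.576164)
center distance |VC| = r/sin(θ/2) = 18.077273/sin(64.1370°) = 20.089438
C = V + |VC|·bis = (-2.1053,5.6445)
T_A = V + ((C−V)·d_A)·d_A = V + 8.7634·d_A = (15.7334,2.7175)
T_B = V + ((C−V)·d_B)·d_B = V + 8.7634·d_B = (6.6465,-10.1730)
sweep = 180° − θ = 51.7260°

center=(-2.1053,5.6445) T_A=(15.7334,2.7175) T_B=(6.6465,-10.1730) sweep=51.7260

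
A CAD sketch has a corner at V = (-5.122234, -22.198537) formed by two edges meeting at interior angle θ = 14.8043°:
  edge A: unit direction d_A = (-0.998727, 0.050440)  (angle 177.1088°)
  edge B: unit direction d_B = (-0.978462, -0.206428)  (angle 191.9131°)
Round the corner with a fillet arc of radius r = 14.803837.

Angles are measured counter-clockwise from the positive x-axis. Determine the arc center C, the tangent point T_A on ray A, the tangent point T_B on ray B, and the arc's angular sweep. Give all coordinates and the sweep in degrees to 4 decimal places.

bisector direction at 184.5110° = (-0.996902,-0.078650)
center distance |VC| = r/sin(θ/2) = 14.803837/sin(7.4021°) = 114.907353
C = V + |VC|·bis = (-119.6736,-31.2360)
T_A = V + ((C−V)·d_A)·d_A = V + 113.9498·d_A = (-118.9269,-16.4510)
T_B = V + ((C−V)·d_B)·d_B = V + 113.9498·d_B = (-116.6177,-45.7209)
sweep = 180° − θ = 165.1957°

center=(-119.6736,-31.2360) T_A=(-118.9269,-16.4510) T_B=(-116.6177,-45.7209) sweep=165.1957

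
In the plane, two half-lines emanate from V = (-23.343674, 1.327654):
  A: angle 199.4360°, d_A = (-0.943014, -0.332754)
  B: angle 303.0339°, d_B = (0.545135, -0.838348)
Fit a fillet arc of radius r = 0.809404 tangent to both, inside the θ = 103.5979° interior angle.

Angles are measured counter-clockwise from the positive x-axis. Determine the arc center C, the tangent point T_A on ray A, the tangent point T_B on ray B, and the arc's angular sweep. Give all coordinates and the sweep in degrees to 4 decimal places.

center=(-23.6750,0.3524) T_A=(-23.9443,1.1157) T_B=(-22.9964,0.7937) sweep=76.4021

bisector direction at 251.2350° = (-0.321688,-0.946846)
center distance |VC| = r/sin(θ/2) = 0.809404/sin(51.7989°) = 1.029978
C = V + |VC|·bis = (-23.6750,0.3524)
T_A = V + ((C−V)·d_A)·d_A = V + 0.6370·d_A = (-23.9443,1.1157)
T_B = V + ((C−V)·d_B)·d_B = V + 0.6370·d_B = (-22.9964,0.7937)
sweep = 180° − θ = 76.4021°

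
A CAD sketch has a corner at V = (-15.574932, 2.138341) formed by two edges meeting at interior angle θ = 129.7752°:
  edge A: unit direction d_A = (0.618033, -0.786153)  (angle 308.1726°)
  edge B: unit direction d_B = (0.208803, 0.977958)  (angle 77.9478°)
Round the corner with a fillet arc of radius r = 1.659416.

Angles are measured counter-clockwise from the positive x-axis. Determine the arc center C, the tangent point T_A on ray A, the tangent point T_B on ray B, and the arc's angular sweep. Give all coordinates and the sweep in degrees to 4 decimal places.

bisector direction at 13.0602° = (0.974133,0.225975)
center distance |VC| = r/sin(θ/2) = 1.659416/sin(64.8876°) = 1.832643
C = V + |VC|·bis = (-13.7897,2.5525)
T_A = V + ((C−V)·d_A)·d_A = V + 0.7778·d_A = (-15.0942,1.5269)
T_B = V + ((C−V)·d_B)·d_B = V + 0.7778·d_B = (-15.4125,2.8990)
sweep = 180° − θ = 50.2248°

center=(-13.7897,2.5525) T_A=(-15.0942,1.5269) T_B=(-15.4125,2.8990) sweep=50.2248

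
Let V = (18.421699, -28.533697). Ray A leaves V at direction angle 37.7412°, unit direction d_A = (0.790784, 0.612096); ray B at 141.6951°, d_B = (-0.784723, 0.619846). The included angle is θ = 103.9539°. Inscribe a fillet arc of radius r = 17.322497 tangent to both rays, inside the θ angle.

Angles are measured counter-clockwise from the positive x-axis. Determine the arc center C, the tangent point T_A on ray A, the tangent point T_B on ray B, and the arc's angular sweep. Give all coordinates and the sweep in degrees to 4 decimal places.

center=(18.5299,-6.5445) T_A=(29.1329,-20.2428) T_B=(7.7926,-20.1379) sweep=76.0461

bisector direction at 89.7182° = (0.004919,0.999988)
center distance |VC| = r/sin(θ/2) = 17.322497/sin(51.9770°) = 21.989478
C = V + |VC|·bis = (18.5299,-6.5445)
T_A = V + ((C−V)·d_A)·d_A = V + 13.5450·d_A = (29.1329,-20.2428)
T_B = V + ((C−V)·d_B)·d_B = V + 13.5450·d_B = (7.7926,-20.1379)
sweep = 180° − θ = 76.0461°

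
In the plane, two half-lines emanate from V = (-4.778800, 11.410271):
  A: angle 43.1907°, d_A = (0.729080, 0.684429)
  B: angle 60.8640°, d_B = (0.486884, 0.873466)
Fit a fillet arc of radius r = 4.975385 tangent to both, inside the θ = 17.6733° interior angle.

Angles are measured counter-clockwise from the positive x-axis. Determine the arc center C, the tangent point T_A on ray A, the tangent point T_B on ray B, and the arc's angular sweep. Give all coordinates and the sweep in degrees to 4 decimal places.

bisector direction at 52.0273° = (0.615285,0.788305)
center distance |VC| = r/sin(θ/2) = 4.975385/sin(8.8367°) = 32.388047
C = V + |VC|·bis = (15.1491,36.9419)
T_A = V + ((C−V)·d_A)·d_A = V + 32.0036·d_A = (18.5544,33.3145)
T_B = V + ((C−V)·d_B)·d_B = V + 32.0036·d_B = (10.8033,39.3644)
sweep = 180° − θ = 162.3267°

center=(15.1491,36.9419) T_A=(18.5544,33.3145) T_B=(10.8033,39.3644) sweep=162.3267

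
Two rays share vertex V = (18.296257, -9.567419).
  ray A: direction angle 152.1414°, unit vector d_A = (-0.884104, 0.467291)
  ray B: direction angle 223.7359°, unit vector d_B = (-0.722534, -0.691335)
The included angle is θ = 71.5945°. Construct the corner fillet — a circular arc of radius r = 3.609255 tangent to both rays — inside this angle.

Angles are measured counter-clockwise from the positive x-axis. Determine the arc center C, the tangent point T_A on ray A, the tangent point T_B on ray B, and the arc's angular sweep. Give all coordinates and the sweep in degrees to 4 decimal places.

bisector direction at 187.9387° = (-0.990417,-0.138113)
center distance |VC| = r/sin(θ/2) = 3.609255/sin(35.7972°) = 6.170524
C = V + |VC|·bis = (12.1849,-10.4196)
T_A = V + ((C−V)·d_A)·d_A = V + 5.0049·d_A = (13.8714,-7.2287)
T_B = V + ((C−V)·d_B)·d_B = V + 5.0049·d_B = (14.6801,-13.0275)
sweep = 180° − θ = 108.4055°

center=(12.1849,-10.4196) T_A=(13.8714,-7.2287) T_B=(14.6801,-13.0275) sweep=108.4055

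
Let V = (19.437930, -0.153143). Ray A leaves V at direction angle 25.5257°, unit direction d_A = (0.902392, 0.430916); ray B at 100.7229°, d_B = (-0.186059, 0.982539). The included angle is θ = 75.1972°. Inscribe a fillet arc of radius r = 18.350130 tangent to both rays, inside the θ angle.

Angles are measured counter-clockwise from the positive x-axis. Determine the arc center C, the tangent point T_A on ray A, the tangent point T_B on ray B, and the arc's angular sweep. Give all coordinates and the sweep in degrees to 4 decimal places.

center=(33.0340,26.6743) T_A=(40.9413,10.1153) T_B=(15.0043,23.2601) sweep=104.8028

bisector direction at 63.1243° = (0.452056,0.891989)
center distance |VC| = r/sin(θ/2) = 18.350130/sin(37.5986°) = 30.075978
C = V + |VC|·bis = (33.0340,26.6743)
T_A = V + ((C−V)·d_A)·d_A = V + 23.8293·d_A = (40.9413,10.1153)
T_B = V + ((C−V)·d_B)·d_B = V + 23.8293·d_B = (15.0043,23.2601)
sweep = 180° − θ = 104.8028°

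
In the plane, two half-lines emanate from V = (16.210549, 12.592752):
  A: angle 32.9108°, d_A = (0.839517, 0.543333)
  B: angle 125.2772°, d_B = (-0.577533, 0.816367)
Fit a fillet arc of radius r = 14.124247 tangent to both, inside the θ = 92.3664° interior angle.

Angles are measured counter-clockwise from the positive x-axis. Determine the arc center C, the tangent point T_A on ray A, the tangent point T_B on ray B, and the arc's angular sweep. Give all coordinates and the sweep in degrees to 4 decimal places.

bisector direction at 79.0940° = (0.189198,0.981939)
center distance |VC| = r/sin(θ/2) = 14.124247/sin(46.1832°) = 19.574673
C = V + |VC|·bis = (19.9140,31.8139)
T_A = V + ((C−V)·d_A)·d_A = V + 13.5526·d_A = (27.5882,19.9563)
T_B = V + ((C−V)·d_B)·d_B = V + 13.5526·d_B = (8.3835,23.6567)
sweep = 180° − θ = 87.6336°

center=(19.9140,31.8139) T_A=(27.5882,19.9563) T_B=(8.3835,23.6567) sweep=87.6336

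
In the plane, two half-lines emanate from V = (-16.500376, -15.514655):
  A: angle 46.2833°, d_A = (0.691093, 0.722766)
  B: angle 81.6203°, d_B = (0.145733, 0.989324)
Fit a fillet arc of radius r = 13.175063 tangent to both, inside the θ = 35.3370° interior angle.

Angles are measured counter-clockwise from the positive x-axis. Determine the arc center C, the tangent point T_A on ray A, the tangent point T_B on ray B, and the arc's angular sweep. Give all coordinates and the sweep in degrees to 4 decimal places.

bisector direction at 63.9518° = (0.439127,0.898425)
center distance |VC| = r/sin(θ/2) = 13.175063/sin(17.6685°) = 43.409097
C = V + |VC|·bis = (2.5617,23.4852)
T_A = V + ((C−V)·d_A)·d_A = V + 41.3614·d_A = (12.0842,14.3800)
T_B = V + ((C−V)·d_B)·d_B = V + 41.3614·d_B = (-10.4727,25.4052)
sweep = 180° − θ = 144.6630°

center=(2.5617,23.4852) T_A=(12.0842,14.3800) T_B=(-10.4727,25.4052) sweep=144.6630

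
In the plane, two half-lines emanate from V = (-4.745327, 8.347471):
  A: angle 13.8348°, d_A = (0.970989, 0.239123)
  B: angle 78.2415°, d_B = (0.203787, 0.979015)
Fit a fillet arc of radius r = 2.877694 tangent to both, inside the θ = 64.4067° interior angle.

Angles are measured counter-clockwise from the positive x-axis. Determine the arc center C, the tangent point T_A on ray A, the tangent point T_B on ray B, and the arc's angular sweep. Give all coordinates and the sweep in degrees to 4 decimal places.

center=(-0.9969,12.2343) T_A=(-0.3088,9.4401) T_B=(-3.8142,12.8207) sweep=115.5933

bisector direction at 46.0382° = (0.694179,0.719802)
center distance |VC| = r/sin(θ/2) = 2.877694/sin(32.2034°) = 5.399803
C = V + |VC|·bis = (-0.9969,12.2343)
T_A = V + ((C−V)·d_A)·d_A = V + 4.5691·d_A = (-0.3088,9.4401)
T_B = V + ((C−V)·d_B)·d_B = V + 4.5691·d_B = (-3.8142,12.8207)
sweep = 180° − θ = 115.5933°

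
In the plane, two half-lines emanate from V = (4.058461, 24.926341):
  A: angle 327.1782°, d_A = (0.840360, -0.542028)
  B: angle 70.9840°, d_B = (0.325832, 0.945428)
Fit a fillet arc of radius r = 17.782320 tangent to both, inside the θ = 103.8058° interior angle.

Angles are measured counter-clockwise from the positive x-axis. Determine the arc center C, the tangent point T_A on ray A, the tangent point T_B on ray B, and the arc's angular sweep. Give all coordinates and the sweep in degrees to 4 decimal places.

center=(25.4130,32.3131) T_A=(15.7745,17.3696) T_B=(8.6011,38.1072) sweep=76.1942

bisector direction at 19.0811° = (0.945057,0.326906)
center distance |VC| = r/sin(θ/2) = 17.782320/sin(51.9029°) = 22.596039
C = V + |VC|·bis = (25.4130,32.3131)
T_A = V + ((C−V)·d_A)·d_A = V + 13.9417·d_A = (15.7745,17.3696)
T_B = V + ((C−V)·d_B)·d_B = V + 13.9417·d_B = (8.6011,38.1072)
sweep = 180° − θ = 76.1942°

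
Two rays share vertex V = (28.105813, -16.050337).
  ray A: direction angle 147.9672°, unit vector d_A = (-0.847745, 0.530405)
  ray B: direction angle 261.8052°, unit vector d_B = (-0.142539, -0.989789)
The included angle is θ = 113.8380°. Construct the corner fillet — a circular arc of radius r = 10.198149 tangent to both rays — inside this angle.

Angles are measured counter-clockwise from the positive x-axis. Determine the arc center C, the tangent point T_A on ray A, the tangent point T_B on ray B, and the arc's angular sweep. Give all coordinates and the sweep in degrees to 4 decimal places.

bisector direction at 204.8862° = (-0.907145,-0.420817)
center distance |VC| = r/sin(θ/2) = 10.198149/sin(56.9190°) = 12.171085
C = V + |VC|·bis = (17.0649,-21.1721)
T_A = V + ((C−V)·d_A)·d_A = V + 6.6433·d_A = (22.4740,-12.5267)
T_B = V + ((C−V)·d_B)·d_B = V + 6.6433·d_B = (27.1589,-22.6258)
sweep = 180° − θ = 66.1620°

center=(17.0649,-21.1721) T_A=(22.4740,-12.5267) T_B=(27.1589,-22.6258) sweep=66.1620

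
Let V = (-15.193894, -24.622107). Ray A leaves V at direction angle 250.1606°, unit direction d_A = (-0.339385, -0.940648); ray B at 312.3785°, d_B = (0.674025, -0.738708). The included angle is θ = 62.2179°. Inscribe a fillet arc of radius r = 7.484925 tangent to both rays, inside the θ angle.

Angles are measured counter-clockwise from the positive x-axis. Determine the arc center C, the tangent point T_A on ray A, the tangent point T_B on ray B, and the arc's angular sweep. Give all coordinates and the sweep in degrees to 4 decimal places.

center=(-12.3628,-38.8297) T_A=(-19.4035,-36.2894) T_B=(-6.8336,-33.7847) sweep=117.7821

bisector direction at 281.2696° = (0.195425,-0.980719)
center distance |VC| = r/sin(θ/2) = 7.484925/sin(31.1090°) = 14.486940
C = V + |VC|·bis = (-12.3628,-38.8297)
T_A = V + ((C−V)·d_A)·d_A = V + 12.4035·d_A = (-19.4035,-36.2894)
T_B = V + ((C−V)·d_B)·d_B = V + 12.4035·d_B = (-6.8336,-33.7847)
sweep = 180° − θ = 117.7821°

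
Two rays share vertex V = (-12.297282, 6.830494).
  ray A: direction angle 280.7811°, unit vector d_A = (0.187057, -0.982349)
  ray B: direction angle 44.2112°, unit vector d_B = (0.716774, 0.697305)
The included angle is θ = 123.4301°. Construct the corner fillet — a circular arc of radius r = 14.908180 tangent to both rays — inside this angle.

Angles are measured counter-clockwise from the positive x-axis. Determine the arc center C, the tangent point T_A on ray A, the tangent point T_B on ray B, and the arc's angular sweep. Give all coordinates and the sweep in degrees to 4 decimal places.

center=(3.8484,1.7386) T_A=(-10.7967,-1.0501) T_B=(-6.5472,12.4244) sweep=56.5699

bisector direction at 342.4961° = (0.953697,-0.300770)
center distance |VC| = r/sin(θ/2) = 14.908180/sin(61.7150°) = 16.929535
C = V + |VC|·bis = (3.8484,1.7386)
T_A = V + ((C−V)·d_A)·d_A = V + 8.0222·d_A = (-10.7967,-1.0501)
T_B = V + ((C−V)·d_B)·d_B = V + 8.0222·d_B = (-6.5472,12.4244)
sweep = 180° − θ = 56.5699°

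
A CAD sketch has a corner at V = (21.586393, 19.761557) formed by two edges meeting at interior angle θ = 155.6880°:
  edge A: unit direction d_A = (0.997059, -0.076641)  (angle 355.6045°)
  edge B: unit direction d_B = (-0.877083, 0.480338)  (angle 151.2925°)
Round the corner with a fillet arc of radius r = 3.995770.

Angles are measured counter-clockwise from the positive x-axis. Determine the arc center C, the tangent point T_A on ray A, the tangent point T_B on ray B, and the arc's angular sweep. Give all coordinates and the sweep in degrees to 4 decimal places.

bisector direction at 73.4485° = (0.284877,0.958564)
center distance |VC| = r/sin(θ/2) = 3.995770/sin(77.8440°) = 4.087419
C = V + |VC|·bis = (22.7508,23.6796)
T_A = V + ((C−V)·d_A)·d_A = V + 0.8607·d_A = (22.4446,19.6956)
T_B = V + ((C−V)·d_B)·d_B = V + 0.8607·d_B = (20.8315,20.1750)
sweep = 180° − θ = 24.3120°

center=(22.7508,23.6796) T_A=(22.4446,19.6956) T_B=(20.8315,20.1750) sweep=24.3120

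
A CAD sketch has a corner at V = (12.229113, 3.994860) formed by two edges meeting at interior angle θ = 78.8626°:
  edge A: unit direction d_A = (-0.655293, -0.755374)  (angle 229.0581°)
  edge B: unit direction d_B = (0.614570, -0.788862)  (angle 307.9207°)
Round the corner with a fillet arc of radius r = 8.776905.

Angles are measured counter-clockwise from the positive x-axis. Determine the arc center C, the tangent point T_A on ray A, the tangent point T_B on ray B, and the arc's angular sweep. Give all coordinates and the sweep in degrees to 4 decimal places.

center=(11.8648,-9.8189) T_A=(5.2350,-4.0675) T_B=(18.7886,-4.4249) sweep=101.1374

bisector direction at 268.4894° = (-0.026362,-0.999652)
center distance |VC| = r/sin(θ/2) = 8.776905/sin(39.4313°) = 13.818578
C = V + |VC|·bis = (11.8648,-9.8189)
T_A = V + ((C−V)·d_A)·d_A = V + 10.6733·d_A = (5.2350,-4.0675)
T_B = V + ((C−V)·d_B)·d_B = V + 10.6733·d_B = (18.7886,-4.4249)
sweep = 180° − θ = 101.1374°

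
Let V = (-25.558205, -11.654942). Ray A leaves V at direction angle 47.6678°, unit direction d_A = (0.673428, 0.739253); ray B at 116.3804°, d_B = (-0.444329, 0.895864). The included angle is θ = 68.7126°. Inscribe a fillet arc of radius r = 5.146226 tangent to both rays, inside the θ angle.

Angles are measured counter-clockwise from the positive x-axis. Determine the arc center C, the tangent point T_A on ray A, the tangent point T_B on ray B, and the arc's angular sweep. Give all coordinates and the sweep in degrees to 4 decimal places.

bisector direction at 82.0241° = (0.138757,0.990327)
center distance |VC| = r/sin(θ/2) = 5.146226/sin(34.3563°) = 9.119057
C = V + |VC|·bis = (-24.2929,-2.6241)
T_A = V + ((C−V)·d_A)·d_A = V + 7.5282·d_A = (-20.4885,-6.0897)
T_B = V + ((C−V)·d_B)·d_B = V + 7.5282·d_B = (-28.9032,-4.9107)
sweep = 180° − θ = 111.2874°

center=(-24.2929,-2.6241) T_A=(-20.4885,-6.0897) T_B=(-28.9032,-4.9107) sweep=111.2874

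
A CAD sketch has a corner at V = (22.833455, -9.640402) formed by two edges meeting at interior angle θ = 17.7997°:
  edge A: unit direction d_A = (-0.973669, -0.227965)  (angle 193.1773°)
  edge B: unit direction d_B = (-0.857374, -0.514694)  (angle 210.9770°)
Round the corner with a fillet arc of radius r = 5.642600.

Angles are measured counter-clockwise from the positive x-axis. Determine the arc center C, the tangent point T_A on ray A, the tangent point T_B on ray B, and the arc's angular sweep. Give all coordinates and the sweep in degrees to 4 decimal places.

bisector direction at 202.0771° = (-0.926679,-0.375855)
center distance |VC| = r/sin(θ/2) = 5.642600/sin(8.8999°) = 36.472628
C = V + |VC|·bis = (-10.9649,-23.3488)
T_A = V + ((C−V)·d_A)·d_A = V + 36.0335·d_A = (-12.2513,-17.8548)
T_B = V + ((C−V)·d_B)·d_B = V + 36.0335·d_B = (-8.0607,-28.1866)
sweep = 180° − θ = 162.2003°

center=(-10.9649,-23.3488) T_A=(-12.2513,-17.8548) T_B=(-8.0607,-28.1866) sweep=162.2003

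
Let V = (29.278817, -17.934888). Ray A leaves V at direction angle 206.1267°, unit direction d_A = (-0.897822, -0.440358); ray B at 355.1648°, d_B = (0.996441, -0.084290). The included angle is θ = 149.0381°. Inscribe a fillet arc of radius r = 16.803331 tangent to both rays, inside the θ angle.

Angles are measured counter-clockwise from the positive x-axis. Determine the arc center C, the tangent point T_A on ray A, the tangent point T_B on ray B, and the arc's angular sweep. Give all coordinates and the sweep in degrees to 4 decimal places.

center=(32.4999,-35.0707) T_A=(25.1004,-19.9843) T_B=(33.9162,-18.3272) sweep=30.9619

bisector direction at 280.6457° = (0.184736,-0.982788)
center distance |VC| = r/sin(θ/2) = 16.803331/sin(74.5190°) = 17.435919
C = V + |VC|·bis = (32.4999,-35.0707)
T_A = V + ((C−V)·d_A)·d_A = V + 4.6540·d_A = (25.1004,-19.9843)
T_B = V + ((C−V)·d_B)·d_B = V + 4.6540·d_B = (33.9162,-18.3272)
sweep = 180° − θ = 30.9619°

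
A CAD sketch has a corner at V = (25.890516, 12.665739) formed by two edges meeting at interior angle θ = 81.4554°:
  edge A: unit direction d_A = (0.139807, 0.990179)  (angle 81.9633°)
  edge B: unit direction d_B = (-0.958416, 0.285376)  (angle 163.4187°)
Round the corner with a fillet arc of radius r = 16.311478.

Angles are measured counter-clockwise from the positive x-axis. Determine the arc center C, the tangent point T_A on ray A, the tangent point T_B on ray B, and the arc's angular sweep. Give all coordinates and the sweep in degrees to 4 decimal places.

bisector direction at 122.6910° = (-0.540108,0.841596)
center distance |VC| = r/sin(θ/2) = 16.311478/sin(40.7277°) = 24.999780
C = V + |VC|·bis = (12.3879,33.7054)
T_A = V + ((C−V)·d_A)·d_A = V + 18.9453·d_A = (28.5392,31.4250)
T_B = V + ((C−V)·d_B)·d_B = V + 18.9453·d_B = (7.7330,18.0723)
sweep = 180° − θ = 98.5446°

center=(12.3879,33.7054) T_A=(28.5392,31.4250) T_B=(7.7330,18.0723) sweep=98.5446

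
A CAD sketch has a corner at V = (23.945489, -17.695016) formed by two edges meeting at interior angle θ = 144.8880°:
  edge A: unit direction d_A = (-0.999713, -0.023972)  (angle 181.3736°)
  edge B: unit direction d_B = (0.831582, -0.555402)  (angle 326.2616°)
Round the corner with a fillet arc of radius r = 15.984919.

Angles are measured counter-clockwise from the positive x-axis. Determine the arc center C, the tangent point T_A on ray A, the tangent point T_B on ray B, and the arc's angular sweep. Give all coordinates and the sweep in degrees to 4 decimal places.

bisector direction at 253.8176° = (-0.278696,-0.960379)
center distance |VC| = r/sin(θ/2) = 15.984919/sin(72.4440°) = 16.765828
C = V + |VC|·bis = (19.2729,-33.7966)
T_A = V + ((C−V)·d_A)·d_A = V + 5.0572·d_A = (18.8897,-17.8162)
T_B = V + ((C−V)·d_B)·d_B = V + 5.0572·d_B = (28.1510,-20.5038)
sweep = 180° − θ = 35.1120°

center=(19.2729,-33.7966) T_A=(18.8897,-17.8162) T_B=(28.1510,-20.5038) sweep=35.1120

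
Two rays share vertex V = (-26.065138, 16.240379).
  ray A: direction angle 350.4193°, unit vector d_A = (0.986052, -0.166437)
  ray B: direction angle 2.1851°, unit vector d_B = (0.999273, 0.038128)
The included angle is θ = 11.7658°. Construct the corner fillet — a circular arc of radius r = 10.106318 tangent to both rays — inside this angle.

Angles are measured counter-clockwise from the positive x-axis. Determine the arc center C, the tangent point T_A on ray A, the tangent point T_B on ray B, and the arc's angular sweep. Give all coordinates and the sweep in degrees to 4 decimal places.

center=(72.3320,9.8811) T_A=(70.6499,-0.0842) T_B=(71.9466,19.9801) sweep=168.2342

bisector direction at 356.3022° = (0.997918,-0.064494)
center distance |VC| = r/sin(θ/2) = 10.106318/sin(5.8829°) = 98.602398
C = V + |VC|·bis = (72.3320,9.8811)
T_A = V + ((C−V)·d_A)·d_A = V + 98.0831·d_A = (70.6499,-0.0842)
T_B = V + ((C−V)·d_B)·d_B = V + 98.0831·d_B = (71.9466,19.9801)
sweep = 180° − θ = 168.2342°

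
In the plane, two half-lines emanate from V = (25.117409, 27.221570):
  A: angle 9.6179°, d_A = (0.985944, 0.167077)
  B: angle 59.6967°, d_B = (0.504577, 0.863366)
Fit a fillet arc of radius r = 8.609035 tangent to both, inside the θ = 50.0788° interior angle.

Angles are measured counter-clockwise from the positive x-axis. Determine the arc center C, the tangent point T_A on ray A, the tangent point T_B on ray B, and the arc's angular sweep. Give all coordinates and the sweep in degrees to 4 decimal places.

bisector direction at 34.6573° = (0.822568,0.568667)
center distance |VC| = r/sin(θ/2) = 8.609035/sin(25.0394°) = 20.340721
C = V + |VC|·bis = (41.8490,38.7887)
T_A = V + ((C−V)·d_A)·d_A = V + 18.4290·d_A = (43.2874,30.3006)
T_B = V + ((C−V)·d_B)·d_B = V + 18.4290·d_B = (34.4163,43.1326)
sweep = 180° − θ = 129.9212°

center=(41.8490,38.7887) T_A=(43.2874,30.3006) T_B=(34.4163,43.1326) sweep=129.9212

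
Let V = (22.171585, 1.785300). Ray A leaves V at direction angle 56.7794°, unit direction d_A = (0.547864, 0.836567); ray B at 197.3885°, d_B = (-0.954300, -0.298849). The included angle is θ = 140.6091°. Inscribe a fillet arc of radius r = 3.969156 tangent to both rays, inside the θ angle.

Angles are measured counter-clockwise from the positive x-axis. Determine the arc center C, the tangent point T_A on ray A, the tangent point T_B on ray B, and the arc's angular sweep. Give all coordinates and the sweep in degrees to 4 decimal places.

center=(19.6295,5.1485) T_A=(22.9500,2.9739) T_B=(20.8157,1.3607) sweep=39.3909

bisector direction at 127.0840° = (-0.602985,0.797753)
center distance |VC| = r/sin(θ/2) = 3.969156/sin(70.3046°) = 4.215791
C = V + |VC|·bis = (19.6295,5.1485)
T_A = V + ((C−V)·d_A)·d_A = V + 1.4208·d_A = (22.9500,2.9739)
T_B = V + ((C−V)·d_B)·d_B = V + 1.4208·d_B = (20.8157,1.3607)
sweep = 180° − θ = 39.3909°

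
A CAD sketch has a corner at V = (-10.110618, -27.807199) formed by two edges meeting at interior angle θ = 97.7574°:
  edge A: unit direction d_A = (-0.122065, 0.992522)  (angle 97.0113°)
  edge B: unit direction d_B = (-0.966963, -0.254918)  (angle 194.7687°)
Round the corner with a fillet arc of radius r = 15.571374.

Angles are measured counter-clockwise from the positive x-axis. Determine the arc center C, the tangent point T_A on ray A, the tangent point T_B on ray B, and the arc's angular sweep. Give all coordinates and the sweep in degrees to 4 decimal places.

center=(-27.2249,-16.2156) T_A=(-11.7700,-14.3149) T_B=(-23.2555,-31.2725) sweep=82.2426

bisector direction at 145.8900° = (-0.827962,0.560784)
center distance |VC| = r/sin(θ/2) = 15.571374/sin(48.8787°) = 20.670360
C = V + |VC|·bis = (-27.2249,-16.2156)
T_A = V + ((C−V)·d_A)·d_A = V + 13.5940·d_A = (-11.7700,-14.3149)
T_B = V + ((C−V)·d_B)·d_B = V + 13.5940·d_B = (-23.2555,-31.2725)
sweep = 180° − θ = 82.2426°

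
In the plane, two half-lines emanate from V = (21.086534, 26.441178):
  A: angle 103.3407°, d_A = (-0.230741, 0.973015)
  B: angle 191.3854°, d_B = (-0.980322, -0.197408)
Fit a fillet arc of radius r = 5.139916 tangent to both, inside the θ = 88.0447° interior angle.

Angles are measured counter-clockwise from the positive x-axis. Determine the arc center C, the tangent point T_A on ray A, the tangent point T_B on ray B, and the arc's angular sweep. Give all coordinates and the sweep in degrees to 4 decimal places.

center=(14.8581,30.4301) T_A=(19.8594,31.6160) T_B=(15.8728,25.3913) sweep=91.9553

bisector direction at 147.3630° = (-0.842105,0.539314)
center distance |VC| = r/sin(θ/2) = 5.139916/sin(44.0224°) = 7.396213
C = V + |VC|·bis = (14.8581,30.4301)
T_A = V + ((C−V)·d_A)·d_A = V + 5.3184·d_A = (19.8594,31.6160)
T_B = V + ((C−V)·d_B)·d_B = V + 5.3184·d_B = (15.8728,25.3913)
sweep = 180° − θ = 91.9553°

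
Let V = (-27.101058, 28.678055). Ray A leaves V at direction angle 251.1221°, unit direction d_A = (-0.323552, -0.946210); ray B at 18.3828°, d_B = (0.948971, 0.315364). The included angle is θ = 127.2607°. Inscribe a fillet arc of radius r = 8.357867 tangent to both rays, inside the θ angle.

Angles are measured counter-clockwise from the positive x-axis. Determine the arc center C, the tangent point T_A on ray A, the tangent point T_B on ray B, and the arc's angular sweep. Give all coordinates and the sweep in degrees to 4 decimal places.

bisector direction at 314.7524° = (0.704045,-0.710155)
center distance |VC| = r/sin(θ/2) = 8.357867/sin(63.6303°) = 9.328527
C = V + |VC|·bis = (-20.5334,22.0534)
T_A = V + ((C−V)·d_A)·d_A = V + 4.1434·d_A = (-28.4417,24.7576)
T_B = V + ((C−V)·d_B)·d_B = V + 4.1434·d_B = (-23.1691,29.9847)
sweep = 180° − θ = 52.7393°

center=(-20.5334,22.0534) T_A=(-28.4417,24.7576) T_B=(-23.1691,29.9847) sweep=52.7393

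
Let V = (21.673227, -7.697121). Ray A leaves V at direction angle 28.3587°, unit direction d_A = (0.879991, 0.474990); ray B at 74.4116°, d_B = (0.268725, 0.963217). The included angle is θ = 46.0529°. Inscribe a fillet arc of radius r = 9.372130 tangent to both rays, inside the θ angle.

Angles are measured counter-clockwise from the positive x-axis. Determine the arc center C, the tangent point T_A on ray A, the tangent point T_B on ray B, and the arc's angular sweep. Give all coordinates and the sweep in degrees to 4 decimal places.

bisector direction at 51.3852° = (0.624082,0.781359)
center distance |VC| = r/sin(θ/2) = 9.372130/sin(23.0265°) = 23.960081
C = V + |VC|·bis = (36.6263,11.0243)
T_A = V + ((C−V)·d_A)·d_A = V + 22.0510·d_A = (41.0780,2.7769)
T_B = V + ((C−V)·d_B)·d_B = V + 22.0510·d_B = (27.5989,13.5428)
sweep = 180° − θ = 133.9471°

center=(36.6263,11.0243) T_A=(41.0780,2.7769) T_B=(27.5989,13.5428) sweep=133.9471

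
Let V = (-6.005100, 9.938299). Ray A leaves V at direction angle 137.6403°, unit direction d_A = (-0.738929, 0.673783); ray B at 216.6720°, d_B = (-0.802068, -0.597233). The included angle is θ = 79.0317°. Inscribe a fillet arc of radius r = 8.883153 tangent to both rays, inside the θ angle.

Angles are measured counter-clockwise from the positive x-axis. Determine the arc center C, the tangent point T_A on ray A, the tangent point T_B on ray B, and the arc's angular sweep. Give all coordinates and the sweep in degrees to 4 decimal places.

bisector direction at 177.1562° = (-0.998768,0.049614)
center distance |VC| = r/sin(θ/2) = 8.883153/sin(39.5159°) = 13.960820
C = V + |VC|·bis = (-19.9487,10.6310)
T_A = V + ((C−V)·d_A)·d_A = V + 10.7701·d_A = (-13.9634,17.1950)
T_B = V + ((C−V)·d_B)·d_B = V + 10.7701·d_B = (-14.6434,3.5061)
sweep = 180° − θ = 100.9683°

center=(-19.9487,10.6310) T_A=(-13.9634,17.1950) T_B=(-14.6434,3.5061) sweep=100.9683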